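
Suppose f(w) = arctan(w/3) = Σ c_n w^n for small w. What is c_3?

c_3 = f′′′(0)/3! = -1/81.

-1/81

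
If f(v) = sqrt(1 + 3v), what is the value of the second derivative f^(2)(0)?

Differentiate repeatedly and evaluate at the center.
The coefficient of v^2 in the expansion is -9/8, so f′′(0) = 2! * (-9/8) = -9/4.

-9/4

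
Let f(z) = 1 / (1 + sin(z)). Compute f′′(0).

2

Write 1/(1+u) = 1 - u + u^2 - u^3 + ... and substitute the series for u.
The coefficient of z^2 in the expansion is 1, so f′′(0) = 2! * (1) = 2.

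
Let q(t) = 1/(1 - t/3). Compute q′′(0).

2/9

The coefficient of t^2 in the expansion is 1/9, so q′′(0) = 2! * (1/9) = 2/9.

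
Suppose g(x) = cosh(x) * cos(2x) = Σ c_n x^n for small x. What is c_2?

-3/2

Multiply the two series term by term and collect like powers.
g(0) = 1
g′(0) = 0
g′′(0) = -3
So c_2 = g′′(0)/2! = -3/2.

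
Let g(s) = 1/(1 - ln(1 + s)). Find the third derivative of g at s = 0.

2

Plug the Maclaurin series of the inner function into that of the outer and collect terms.
The coefficient of s^3 in the expansion is 1/3, so g′′′(0) = 3! * (1/3) = 2.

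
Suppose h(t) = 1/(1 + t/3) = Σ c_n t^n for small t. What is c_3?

-1/27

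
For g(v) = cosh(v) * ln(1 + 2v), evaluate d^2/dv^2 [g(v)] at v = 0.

Expand each factor separately, then convolve coefficients.
The coefficient of v^2 in the expansion is -2, so g′′(0) = 2! * (-2) = -4.

-4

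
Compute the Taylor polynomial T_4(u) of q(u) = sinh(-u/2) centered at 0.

-u^3/48 - u/2

q(0) = 0
q′(0) = -1/2
q′′(0) = 0
q′′′(0) = -1/8
q^(4)(0) = 0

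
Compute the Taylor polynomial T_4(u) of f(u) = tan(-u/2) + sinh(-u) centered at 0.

-5*u^3/24 - 3*u/2

Combine the two series term by term.
[u^0] = 0;  [u^1] = -3/2;  [u^2] = 0;  [u^3] = -5/24;  [u^4] = 0.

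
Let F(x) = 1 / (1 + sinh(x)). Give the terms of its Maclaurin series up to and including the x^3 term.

-7*x^3/6 + x^2 - x + 1

Write 1/(1+u) = 1 - u + u^2 - u^3 + ... and substitute the series for u.
F(0) = 1
F′(0) = -1
F′′(0) = 2
F′′′(0) = -7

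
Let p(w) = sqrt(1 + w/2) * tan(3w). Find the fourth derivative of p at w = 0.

Take the Cauchy product of the two expansions.
The coefficient of w^4 in the expansion is 291/128, so p^(4)(0) = 4! * (291/128) = 873/16.

873/16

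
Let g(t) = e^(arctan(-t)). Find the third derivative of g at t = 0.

Substitute the inner expansion into the outer series and collect powers.
The coefficient of t^3 in the expansion is 1/6, so g′′′(0) = 3! * (1/6) = 1.

1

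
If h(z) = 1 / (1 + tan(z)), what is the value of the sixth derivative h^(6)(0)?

Use the geometric series for the reciprocal, then substitute.
From the series, [z^6] h = 122/45; multiply by 6! = 720 to get 1952.

1952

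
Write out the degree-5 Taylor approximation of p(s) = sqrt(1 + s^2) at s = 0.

[s^0] = 1;  [s^1] = 0;  [s^2] = 1/2;  [s^3] = 0;  [s^4] = -1/8;  [s^5] = 0.

-s^4/8 + s^2/2 + 1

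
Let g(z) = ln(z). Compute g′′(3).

The coefficient of (z - 3)^2 in the expansion is -1/18, so g′′(3) = 2! * (-1/18) = -1/9.

-1/9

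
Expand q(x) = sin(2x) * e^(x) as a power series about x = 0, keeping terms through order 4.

Multiply the two series term by term and collect like powers.

-x^4 - x^3/3 + 2*x^2 + 2*x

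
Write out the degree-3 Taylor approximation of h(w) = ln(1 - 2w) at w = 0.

h(0) = 0
h′(0) = -2
h′′(0) = -4
h′′′(0) = -16

-8*w^3/3 - 2*w^2 - 2*w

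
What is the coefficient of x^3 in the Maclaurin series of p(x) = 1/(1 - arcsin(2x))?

Substitute the inner expansion into the outer series and collect powers.
p(0) = 1
p′(0) = 2
p′′(0) = 8
p′′′(0) = 56

28/3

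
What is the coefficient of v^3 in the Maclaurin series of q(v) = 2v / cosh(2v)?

-4

Write the quotient as an unknown series and match coefficients against numerator = denominator · series.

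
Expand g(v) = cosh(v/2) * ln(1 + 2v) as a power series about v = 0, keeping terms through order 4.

Write out both Maclaurin series and multiply, keeping only the needed powers.
g(0) = 0
g′(0) = 2
g′′(0) = -4
g′′′(0) = 35/2
g^(4)(0) = -102
Then c_k = g^(k)(0)/k! gives each Taylor coefficient.

-17*v^4/4 + 35*v^3/12 - 2*v^2 + 2*v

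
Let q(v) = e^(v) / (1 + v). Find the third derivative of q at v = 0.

Write out both Maclaurin series and multiply, keeping only the needed powers.
The coefficient of v^3 in the expansion is -1/3, so q′′′(0) = 3! * (-1/3) = -2.

-2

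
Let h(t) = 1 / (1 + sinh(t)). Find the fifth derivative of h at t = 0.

-181

Use the geometric series for the reciprocal, then substitute.
The coefficient of t^5 in the expansion is -181/120, so h^(5)(0) = 5! * (-181/120) = -181.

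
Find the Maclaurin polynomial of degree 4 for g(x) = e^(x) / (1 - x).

Take the Cauchy product of the two expansions.

65*x^4/24 + 8*x^3/3 + 5*x^2/2 + 2*x + 1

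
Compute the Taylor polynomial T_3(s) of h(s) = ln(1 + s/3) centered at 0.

s^3/81 - s^2/18 + s/3

[s^0] = 0;  [s^1] = 1/3;  [s^2] = -1/18;  [s^3] = 1/81.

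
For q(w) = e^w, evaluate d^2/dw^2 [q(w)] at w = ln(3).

3

Apply the Taylor formula c_k = f^(k)(a)/k!.
The coefficient of (w - ln(3))^2 in the expansion is 3/2, so q′′(ln(3)) = 2! * (3/2) = 3.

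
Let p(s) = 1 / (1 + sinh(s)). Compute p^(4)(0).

32

Use the geometric series for the reciprocal, then substitute.
From the series, [s^4] p = 4/3; multiply by 4! = 24 to get 32.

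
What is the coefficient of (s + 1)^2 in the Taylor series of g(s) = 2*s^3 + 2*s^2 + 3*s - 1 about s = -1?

Differentiate repeatedly and evaluate at the center.
[(s + 1)^0] = -4;  [(s + 1)^1] = 5;  [(s + 1)^2] = -4.

-4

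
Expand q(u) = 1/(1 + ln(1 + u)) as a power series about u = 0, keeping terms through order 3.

Plug the Maclaurin series of the inner function into that of the outer and collect terms.
q(0) = 1
q′(0) = -1
q′′(0) = 3
q′′′(0) = -14

-7*u^3/3 + 3*u^2/2 - u + 1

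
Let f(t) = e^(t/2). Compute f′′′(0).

The coefficient of t^3 in the expansion is 1/48, so f′′′(0) = 3! * (1/48) = 1/8.

1/8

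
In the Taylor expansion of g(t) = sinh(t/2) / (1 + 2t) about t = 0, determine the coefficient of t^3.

Expand each factor separately, then convolve coefficients.

97/48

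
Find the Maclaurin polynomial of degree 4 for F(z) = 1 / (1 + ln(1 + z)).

Use the geometric series for the reciprocal, then substitute.
F(0) = 1
F′(0) = -1
F′′(0) = 3
F′′′(0) = -14
F^(4)(0) = 88

11*z^4/3 - 7*z^3/3 + 3*z^2/2 - z + 1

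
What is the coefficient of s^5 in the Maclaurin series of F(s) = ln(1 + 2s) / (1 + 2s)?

Take the Cauchy product of the two expansions.

1096/15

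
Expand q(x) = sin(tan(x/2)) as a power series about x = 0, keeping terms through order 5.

Plug the Maclaurin series of the inner function into that of the outer and collect terms.
q(0) = 0
q′(0) = 1/2
q′′(0) = 0
q′′′(0) = 1/8
q^(4)(0) = 0
q^(5)(0) = -3/32

-x^5/1280 + x^3/48 + x/2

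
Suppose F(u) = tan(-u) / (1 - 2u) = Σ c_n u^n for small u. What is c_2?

-2

Multiply the two series term by term and collect like powers.
[u^0] = 0;  [u^1] = -1;  [u^2] = -2.
So c_2 = F′′(0)/2! = -2.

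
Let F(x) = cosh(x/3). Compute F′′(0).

The coefficient of x^2 in the expansion is 1/18, so F′′(0) = 2! * (1/18) = 1/9.

1/9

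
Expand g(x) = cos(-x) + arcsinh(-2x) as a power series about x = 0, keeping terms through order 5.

Add the two expansions coefficient-wise.
g(0) = 1
g′(0) = -2
g′′(0) = -1
g′′′(0) = 8
g^(4)(0) = 1
g^(5)(0) = -288
Dividing each by k! gives the coefficients c_0, ..., c_5.

-12*x^5/5 + x^4/24 + 4*x^3/3 - x^2/2 - 2*x + 1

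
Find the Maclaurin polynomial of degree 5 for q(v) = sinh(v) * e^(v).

Multiply the two series term by term and collect like powers.
q(0) = 0
q′(0) = 1
q′′(0) = 2
q′′′(0) = 4
q^(4)(0) = 8
q^(5)(0) = 16
The Taylor polynomial is Σ q^(k)(0)/k! · v^k.

2*v^5/15 + v^4/3 + 2*v^3/3 + v^2 + v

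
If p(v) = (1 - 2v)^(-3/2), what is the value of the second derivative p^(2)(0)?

15

Differentiate repeatedly and evaluate at the center.
From the series, [v^2] p = 15/2; multiply by 2! = 2 to get 15.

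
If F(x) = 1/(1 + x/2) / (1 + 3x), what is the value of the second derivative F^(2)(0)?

Take the Cauchy product of the two expansions.
The coefficient of x^2 in the expansion is 43/4, so F′′(0) = 2! * (43/4) = 43/2.

43/2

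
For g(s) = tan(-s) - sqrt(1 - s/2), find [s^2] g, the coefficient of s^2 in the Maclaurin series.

1/32

Combine the two series term by term.
g(0) = -1
g′(0) = -3/4
g′′(0) = 1/16
So c_2 = g′′(0)/2! = 1/32.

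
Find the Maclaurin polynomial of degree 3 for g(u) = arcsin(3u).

9*u^3/2 + 3*u

Apply the Taylor formula c_k = f^(k)(a)/k!.
g(0) = 0
g′(0) = 3
g′′(0) = 0
g′′′(0) = 27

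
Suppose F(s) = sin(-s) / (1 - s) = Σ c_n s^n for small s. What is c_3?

-5/6

Multiply the numerator's expansion by the denominator's geometric series.
F(0) = 0
F′(0) = -1
F′′(0) = -2
F′′′(0) = -5
So c_3 = F′′′(0)/3! = -5/6.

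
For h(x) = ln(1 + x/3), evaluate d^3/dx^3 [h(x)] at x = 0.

2/27

From the series, [x^3] h = 1/81; multiply by 3! = 6 to get 2/27.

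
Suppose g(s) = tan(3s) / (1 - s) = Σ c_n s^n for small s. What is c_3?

12

Take the Cauchy product of the two expansions.
[s^0] = 0;  [s^1] = 3;  [s^2] = 3;  [s^3] = 12.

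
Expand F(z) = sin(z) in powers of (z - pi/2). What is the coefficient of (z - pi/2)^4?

F(pi/2) = 1
F′(pi/2) = 0
F′′(pi/2) = -1
F′′′(pi/2) = 0
F^(4)(pi/2) = 1
Dividing each by k! gives the coefficients c_0, ..., c_4.

1/24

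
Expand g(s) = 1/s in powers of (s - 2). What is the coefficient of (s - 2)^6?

1/128

g(2) = 1/2
g′(2) = -1/4
g′′(2) = 1/4
g′′′(2) = -3/8
g^(4)(2) = 3/4
g^(5)(2) = -15/8
g^(6)(2) = 45/8
The Taylor polynomial is Σ g^(k)(2)/k! · (s - 2)^k.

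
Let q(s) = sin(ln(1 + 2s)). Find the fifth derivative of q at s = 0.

-320

Substitute the inner expansion into the outer series and collect powers.
The coefficient of s^5 in the expansion is -8/3, so q^(5)(0) = 5! * (-8/3) = -320.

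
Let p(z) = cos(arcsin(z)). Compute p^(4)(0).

-3

Let u equal the inner series; expand the outer function in u and truncate.
From the series, [z^4] p = -1/8; multiply by 4! = 24 to get -3.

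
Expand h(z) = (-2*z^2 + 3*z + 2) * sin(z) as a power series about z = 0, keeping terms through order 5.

Distribute the polynomial across the series and collect like powers.
h(0) = 0
h′(0) = 2
h′′(0) = 6
h′′′(0) = -14
h^(4)(0) = -12
h^(5)(0) = 42

7*z^5/20 - z^4/2 - 7*z^3/3 + 3*z^2 + 2*z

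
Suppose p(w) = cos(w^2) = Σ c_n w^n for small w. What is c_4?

-1/2

Differentiate repeatedly and evaluate at the center.
p(0) = 1
p′(0) = 0
p′′(0) = 0
p′′′(0) = 0
p^(4)(0) = -12
So c_4 = p^(4)(0)/4! = -1/2.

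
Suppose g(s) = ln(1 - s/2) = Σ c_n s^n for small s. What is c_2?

g(0) = 0
g′(0) = -1/2
g′′(0) = -1/4
So c_2 = g′′(0)/2! = -1/8.

-1/8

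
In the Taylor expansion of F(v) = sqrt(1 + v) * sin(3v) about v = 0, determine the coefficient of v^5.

Write out both Maclaurin series and multiply, keeping only the needed powers.
[v^0] = 0;  [v^1] = 3;  [v^2] = 3/2;  [v^3] = -39/8;  [v^4] = -33/16;  [v^5] = 1581/640.

1581/640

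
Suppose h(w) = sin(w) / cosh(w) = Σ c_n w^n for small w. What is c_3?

-2/3

Write the quotient as an unknown series and match coefficients against numerator = denominator · series.
h(0) = 0
h′(0) = 1
h′′(0) = 0
h′′′(0) = -4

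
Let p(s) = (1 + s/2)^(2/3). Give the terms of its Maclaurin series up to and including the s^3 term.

s^3/162 - s^2/36 + s/3 + 1

Compute the successive derivatives at the expansion point and divide by k!.
p(0) = 1
p′(0) = 1/3
p′′(0) = -1/18
p′′′(0) = 1/27
The Taylor polynomial is Σ p^(k)(0)/k! · s^k.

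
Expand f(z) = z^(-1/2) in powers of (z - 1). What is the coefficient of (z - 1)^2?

f(1) = 1
f′(1) = -1/2
f′′(1) = 3/4
Then c_k = f^(k)(1)/k! gives each Taylor coefficient.

3/8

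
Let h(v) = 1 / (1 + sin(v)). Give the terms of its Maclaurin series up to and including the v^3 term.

-5*v^3/6 + v^2 - v + 1

Expand as Σ (-1)^k u^k with u equal to the inner function's series.
[v^0] = 1;  [v^1] = -1;  [v^2] = 1;  [v^3] = -5/6.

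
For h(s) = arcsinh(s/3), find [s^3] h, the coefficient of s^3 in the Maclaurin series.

-1/162

c_3 = h′′′(0)/3! = -1/162.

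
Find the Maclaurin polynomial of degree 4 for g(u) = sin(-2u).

4*u^3/3 - 2*u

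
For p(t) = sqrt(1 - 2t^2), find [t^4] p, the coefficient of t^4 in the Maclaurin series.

-1/2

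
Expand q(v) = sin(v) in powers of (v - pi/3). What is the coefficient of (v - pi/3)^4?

sqrt(3)/48

[(v - pi/3)^0] = sqrt(3)/2;  [(v - pi/3)^1] = 1/2;  [(v - pi/3)^2] = -sqrt(3)/4;  [(v - pi/3)^3] = -1/12;  [(v - pi/3)^4] = sqrt(3)/48.
So c_4 = q^(4)(pi/3)/4! = sqrt(3)/48.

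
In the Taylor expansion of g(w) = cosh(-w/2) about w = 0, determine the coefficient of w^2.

1/8

g(0) = 1
g′(0) = 0
g′′(0) = 1/4
So c_2 = g′′(0)/2! = 1/8.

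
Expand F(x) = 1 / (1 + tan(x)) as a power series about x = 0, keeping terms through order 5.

Write 1/(1+u) = 1 - u + u^2 - u^3 + ... and substitute the series for u.
F(0) = 1
F′(0) = -1
F′′(0) = 2
F′′′(0) = -8
F^(4)(0) = 40
F^(5)(0) = -256

-32*x^5/15 + 5*x^4/3 - 4*x^3/3 + x^2 - x + 1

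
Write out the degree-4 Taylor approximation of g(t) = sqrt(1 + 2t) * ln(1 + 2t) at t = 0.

2*t^4/3 - t^3/3 + 2*t

Expand each factor separately, then convolve coefficients.
[t^0] = 0;  [t^1] = 2;  [t^2] = 0;  [t^3] = -1/3;  [t^4] = 2/3.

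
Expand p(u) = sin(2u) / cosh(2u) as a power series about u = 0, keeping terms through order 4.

-16*u^3/3 + 2*u

Write the quotient as an unknown series and match coefficients against numerator = denominator · series.
p(0) = 0
p′(0) = 2
p′′(0) = 0
p′′′(0) = -32
p^(4)(0) = 0
The Taylor polynomial is Σ p^(k)(0)/k! · u^k.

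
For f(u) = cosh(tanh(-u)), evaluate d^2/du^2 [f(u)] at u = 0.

Let u equal the inner series; expand the outer function in u and truncate.
From the series, [u^2] f = 1/2; multiply by 2! = 2 to get 1.

1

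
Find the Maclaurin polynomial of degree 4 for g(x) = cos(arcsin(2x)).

Let u equal the inner series; expand the outer function in u and truncate.
[x^0] = 1;  [x^1] = 0;  [x^2] = -2;  [x^3] = 0;  [x^4] = -2.

-2*x^4 - 2*x^2 + 1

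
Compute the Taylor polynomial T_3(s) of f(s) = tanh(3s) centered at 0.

-9*s^3 + 3*s

[s^0] = 0;  [s^1] = 3;  [s^2] = 0;  [s^3] = -9.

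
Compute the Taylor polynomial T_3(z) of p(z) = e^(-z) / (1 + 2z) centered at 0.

-79*z^3/6 + 13*z^2/2 - 3*z + 1

Write out both Maclaurin series and multiply, keeping only the needed powers.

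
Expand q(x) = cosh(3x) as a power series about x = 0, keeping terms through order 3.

9*x^2/2 + 1

Use the known series and substitute for the argument.
[x^0] = 1;  [x^1] = 0;  [x^2] = 9/2;  [x^3] = 0.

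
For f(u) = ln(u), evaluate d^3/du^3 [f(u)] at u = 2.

1/4

The coefficient of (u - 2)^3 in the expansion is 1/24, so f′′′(2) = 3! * (1/24) = 1/4.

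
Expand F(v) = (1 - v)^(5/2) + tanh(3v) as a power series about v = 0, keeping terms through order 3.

-149*v^3/16 + 15*v^2/8 + v/2 + 1

Add the two expansions coefficient-wise.
F(0) = 1
F′(0) = 1/2
F′′(0) = 15/4
F′′′(0) = -447/8
Then c_k = F^(k)(0)/k! gives each Taylor coefficient.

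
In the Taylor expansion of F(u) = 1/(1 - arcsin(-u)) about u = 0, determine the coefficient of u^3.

Let u equal the inner series; expand the outer function in u and truncate.
F(0) = 1
F′(0) = -1
F′′(0) = 2
F′′′(0) = -7

-7/6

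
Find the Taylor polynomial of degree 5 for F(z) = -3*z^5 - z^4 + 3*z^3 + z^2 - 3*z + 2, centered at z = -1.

[(z + 1)^0] = 5;  [(z + 1)^1] = -7;  [(z + 1)^2] = 16;  [(z + 1)^3] = -23;  [(z + 1)^4] = 14;  [(z + 1)^5] = -3.

-3*(z + 1)^5 + 14*(z + 1)^4 - 23*(z + 1)^3 + 16*(z + 1)^2 - 7*(z + 1) + 5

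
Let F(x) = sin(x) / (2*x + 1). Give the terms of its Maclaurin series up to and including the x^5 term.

Multiply the numerator's expansion by the denominator's geometric series.
[x^0] = 0;  [x^1] = 1;  [x^2] = -2;  [x^3] = 23/6;  [x^4] = -23/3;  [x^5] = 1841/120.

1841*x^5/120 - 23*x^4/3 + 23*x^3/6 - 2*x^2 + x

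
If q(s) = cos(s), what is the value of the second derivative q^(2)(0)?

-1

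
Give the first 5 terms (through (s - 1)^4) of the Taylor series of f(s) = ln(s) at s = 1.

-(s - 1)^4/4 + (s - 1)^3/3 - (s - 1)^2/2 + (s - 1)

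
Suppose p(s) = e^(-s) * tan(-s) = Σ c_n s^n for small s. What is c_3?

Write out both Maclaurin series and multiply, keeping only the needed powers.
p(0) = 0
p′(0) = -1
p′′(0) = 2
p′′′(0) = -5

-5/6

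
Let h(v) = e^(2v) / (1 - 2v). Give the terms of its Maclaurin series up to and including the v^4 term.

Take the Cauchy product of the two expansions.
h(0) = 1
h′(0) = 4
h′′(0) = 20
h′′′(0) = 128
h^(4)(0) = 1040
Then c_k = h^(k)(0)/k! gives each Taylor coefficient.

130*v^4/3 + 64*v^3/3 + 10*v^2 + 4*v + 1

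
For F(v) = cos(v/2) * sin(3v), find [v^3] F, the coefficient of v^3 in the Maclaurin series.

Expand each factor separately, then convolve coefficients.
So c_3 = F′′′(0)/3! = -39/8.

-39/8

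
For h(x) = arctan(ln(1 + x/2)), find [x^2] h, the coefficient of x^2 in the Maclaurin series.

Compose series: expand the inner function first, then feed it into the outer expansion.
h(0) = 0
h′(0) = 1/2
h′′(0) = -1/4
So c_2 = h′′(0)/2! = -1/8.

-1/8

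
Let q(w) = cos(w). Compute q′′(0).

The coefficient of w^2 in the expansion is -1/2, so q′′(0) = 2! * (-1/2) = -1.

-1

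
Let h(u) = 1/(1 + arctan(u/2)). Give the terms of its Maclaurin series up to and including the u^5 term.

-u^5/160 + u^4/48 - u^3/12 + u^2/4 - u/2 + 1

Substitute the inner expansion into the outer series and collect powers.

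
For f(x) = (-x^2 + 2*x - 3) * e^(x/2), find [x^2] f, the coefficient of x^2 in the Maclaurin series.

-3/8

Distribute the polynomial across the series and collect like powers.
[x^0] = -3;  [x^1] = 1/2;  [x^2] = -3/8.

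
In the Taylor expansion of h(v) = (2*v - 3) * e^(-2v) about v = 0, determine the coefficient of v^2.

Shift and add copies of the series according to the polynomial's terms.
h(0) = -3
h′(0) = 8
h′′(0) = -20

-10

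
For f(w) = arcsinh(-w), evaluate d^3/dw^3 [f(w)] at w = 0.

The coefficient of w^3 in the expansion is 1/6, so f′′′(0) = 3! * (1/6) = 1.

1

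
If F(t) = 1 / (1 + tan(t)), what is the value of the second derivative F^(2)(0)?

2

Write 1/(1+u) = 1 - u + u^2 - u^3 + ... and substitute the series for u.
The coefficient of t^2 in the expansion is 1, so F′′(0) = 2! * (1) = 2.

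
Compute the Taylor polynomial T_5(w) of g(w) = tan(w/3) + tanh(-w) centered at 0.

-484*w^5/3645 + 28*w^3/81 - 2*w/3

Add the two expansions coefficient-wise.
g(0) = 0
g′(0) = -2/3
g′′(0) = 0
g′′′(0) = 56/27
g^(4)(0) = 0
g^(5)(0) = -3872/243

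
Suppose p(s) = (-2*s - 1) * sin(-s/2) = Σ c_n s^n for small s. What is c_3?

-1/48

Shift and add copies of the series according to the polynomial's terms.
[s^0] = 0;  [s^1] = 1/2;  [s^2] = 1;  [s^3] = -1/48.
So c_3 = p′′′(0)/3! = -1/48.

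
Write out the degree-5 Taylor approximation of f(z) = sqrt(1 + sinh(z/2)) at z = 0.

241*z^5/122880 - 31*z^4/6144 + 7*z^3/384 - z^2/32 + z/4 + 1

Plug the Maclaurin series of the inner function into that of the outer and collect terms.
f(0) = 1
f′(0) = 1/4
f′′(0) = -1/16
f′′′(0) = 7/64
f^(4)(0) = -31/256
f^(5)(0) = 241/1024
Dividing each by k! gives the coefficients c_0, ..., c_5.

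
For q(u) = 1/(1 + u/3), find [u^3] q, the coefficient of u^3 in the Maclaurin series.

-1/27

q(0) = 1
q′(0) = -1/3
q′′(0) = 2/9
q′′′(0) = -2/9
The Taylor polynomial is Σ q^(k)(0)/k! · u^k.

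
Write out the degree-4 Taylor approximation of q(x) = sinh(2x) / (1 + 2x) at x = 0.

-56*x^4/3 + 28*x^3/3 - 4*x^2 + 2*x

Expand each factor separately, then convolve coefficients.
[x^0] = 0;  [x^1] = 2;  [x^2] = -4;  [x^3] = 28/3;  [x^4] = -56/3.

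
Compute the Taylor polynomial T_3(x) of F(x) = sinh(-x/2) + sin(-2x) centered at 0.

Add the two expansions coefficient-wise.
F(0) = 0
F′(0) = -5/2
F′′(0) = 0
F′′′(0) = 63/8
The Taylor polynomial is Σ F^(k)(0)/k! · x^k.

21*x^3/16 - 5*x/2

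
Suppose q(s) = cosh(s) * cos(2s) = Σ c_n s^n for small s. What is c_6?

Write out both Maclaurin series and multiply, keeping only the needed powers.
[s^0] = 1;  [s^1] = 0;  [s^2] = -3/2;  [s^3] = 0;  [s^4] = -7/24;  [s^5] = 0;  [s^6] = 13/80.

13/80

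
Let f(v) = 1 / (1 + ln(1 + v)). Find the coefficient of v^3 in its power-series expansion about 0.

Use the geometric series for the reciprocal, then substitute.
[v^0] = 1;  [v^1] = -1;  [v^2] = 3/2;  [v^3] = -7/3.
So c_3 = f′′′(0)/3! = -7/3.

-7/3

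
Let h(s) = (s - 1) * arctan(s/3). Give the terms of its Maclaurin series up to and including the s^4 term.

Distribute the polynomial across the series and collect like powers.
h(0) = 0
h′(0) = -1/3
h′′(0) = 2/3
h′′′(0) = 2/27
h^(4)(0) = -8/27

-s^4/81 + s^3/81 + s^2/3 - s/3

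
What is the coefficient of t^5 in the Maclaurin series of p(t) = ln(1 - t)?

-1/5

p(0) = 0
p′(0) = -1
p′′(0) = -1
p′′′(0) = -2
p^(4)(0) = -6
p^(5)(0) = -24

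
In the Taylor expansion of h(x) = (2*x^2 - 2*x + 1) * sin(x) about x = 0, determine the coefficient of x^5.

-13/40

Distribute the polynomial across the series and collect like powers.
So c_5 = h^(5)(0)/5! = -13/40.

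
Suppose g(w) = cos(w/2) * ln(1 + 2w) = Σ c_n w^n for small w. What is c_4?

Write out both Maclaurin series and multiply, keeping only the needed powers.
g(0) = 0
g′(0) = 2
g′′(0) = -4
g′′′(0) = 29/2
g^(4)(0) = -90

-15/4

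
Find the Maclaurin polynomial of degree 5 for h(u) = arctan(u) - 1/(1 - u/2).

Add the two expansions coefficient-wise.
[u^0] = -1;  [u^1] = 1/2;  [u^2] = -1/4;  [u^3] = -11/24;  [u^4] = -1/16;  [u^5] = 27/160.

27*u^5/160 - u^4/16 - 11*u^3/24 - u^2/4 + u/2 - 1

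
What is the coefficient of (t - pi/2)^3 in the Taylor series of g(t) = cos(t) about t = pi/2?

1/6

[(t - pi/2)^0] = 0;  [(t - pi/2)^1] = -1;  [(t - pi/2)^2] = 0;  [(t - pi/2)^3] = 1/6.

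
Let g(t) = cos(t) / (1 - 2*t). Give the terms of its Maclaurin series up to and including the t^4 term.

Multiply the numerator's expansion by the denominator's geometric series.

337*t^4/24 + 7*t^3 + 7*t^2/2 + 2*t + 1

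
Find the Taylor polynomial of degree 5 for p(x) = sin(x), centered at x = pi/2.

Differentiate repeatedly and evaluate at the center.
p(pi/2) = 1
p′(pi/2) = 0
p′′(pi/2) = -1
p′′′(pi/2) = 0
p^(4)(pi/2) = 1
p^(5)(pi/2) = 0

(x - pi/2)^4/24 - (x - pi/2)^2/2 + 1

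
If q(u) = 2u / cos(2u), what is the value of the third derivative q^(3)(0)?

Divide the numerator series by the denominator series (power-series long division).
From the series, [u^3] q = 4; multiply by 3! = 6 to get 24.

24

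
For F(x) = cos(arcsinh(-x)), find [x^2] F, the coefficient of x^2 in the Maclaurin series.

Plug the Maclaurin series of the inner function into that of the outer and collect terms.
[x^0] = 1;  [x^1] = 0;  [x^2] = -1/2.

-1/2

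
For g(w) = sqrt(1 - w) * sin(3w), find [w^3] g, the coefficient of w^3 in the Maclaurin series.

Write out both Maclaurin series and multiply, keeping only the needed powers.
g(0) = 0
g′(0) = 3
g′′(0) = -3
g′′′(0) = -117/4

-39/8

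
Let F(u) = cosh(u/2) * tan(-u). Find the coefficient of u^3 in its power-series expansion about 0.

-11/24

Take the Cauchy product of the two expansions.
So c_3 = F′′′(0)/3! = -11/24.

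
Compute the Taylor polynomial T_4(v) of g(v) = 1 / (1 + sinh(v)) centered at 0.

4*v^4/3 - 7*v^3/6 + v^2 - v + 1

Write 1/(1+u) = 1 - u + u^2 - u^3 + ... and substitute the series for u.
g(0) = 1
g′(0) = -1
g′′(0) = 2
g′′′(0) = -7
g^(4)(0) = 32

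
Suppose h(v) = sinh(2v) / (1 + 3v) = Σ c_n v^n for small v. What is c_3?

Multiply the two series term by term and collect like powers.
h(0) = 0
h′(0) = 2
h′′(0) = -12
h′′′(0) = 116
So c_3 = h′′′(0)/3! = 58/3.

58/3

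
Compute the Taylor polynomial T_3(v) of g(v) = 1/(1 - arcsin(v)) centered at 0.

Let u equal the inner series; expand the outer function in u and truncate.
g(0) = 1
g′(0) = 1
g′′(0) = 2
g′′′(0) = 7

7*v^3/6 + v^2 + v + 1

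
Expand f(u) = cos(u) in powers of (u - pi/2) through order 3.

f(pi/2) = 0
f′(pi/2) = -1
f′′(pi/2) = 0
f′′′(pi/2) = 1

(u - pi/2)^3/6 - (u - pi/2)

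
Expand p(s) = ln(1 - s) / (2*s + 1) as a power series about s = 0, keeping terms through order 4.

77*s^4/12 - 10*s^3/3 + 3*s^2/2 - s

Multiply the numerator's expansion by the denominator's geometric series.
p(0) = 0
p′(0) = -1
p′′(0) = 3
p′′′(0) = -20
p^(4)(0) = 154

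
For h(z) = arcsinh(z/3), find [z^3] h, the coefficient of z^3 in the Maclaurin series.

-1/162

[z^0] = 0;  [z^1] = 1/3;  [z^2] = 0;  [z^3] = -1/162.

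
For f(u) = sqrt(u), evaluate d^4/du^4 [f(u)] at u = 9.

Use the known series and substitute for the argument.
The coefficient of (u - 9)^4 in the expansion is -5/279936, so f^(4)(9) = 4! * (-5/279936) = -5/11664.

-5/11664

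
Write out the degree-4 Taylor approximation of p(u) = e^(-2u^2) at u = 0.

2*u^4 - 2*u^2 + 1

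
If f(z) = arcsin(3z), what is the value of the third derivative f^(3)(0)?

27

Compute the successive derivatives at the expansion point and divide by k!.
From the series, [z^3] f = 9/2; multiply by 3! = 6 to get 27.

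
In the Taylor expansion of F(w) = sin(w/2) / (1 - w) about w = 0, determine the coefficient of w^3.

23/48

Write out both Maclaurin series and multiply, keeping only the needed powers.
F(0) = 0
F′(0) = 1/2
F′′(0) = 1
F′′′(0) = 23/8
So c_3 = F′′′(0)/3! = 23/48.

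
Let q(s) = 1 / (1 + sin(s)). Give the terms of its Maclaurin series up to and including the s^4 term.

Use the geometric series for the reciprocal, then substitute.

2*s^4/3 - 5*s^3/6 + s^2 - s + 1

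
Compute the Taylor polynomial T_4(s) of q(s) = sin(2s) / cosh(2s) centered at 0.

-16*s^3/3 + 2*s

Invert the denominator's series and multiply.
[s^0] = 0;  [s^1] = 2;  [s^2] = 0;  [s^3] = -16/3;  [s^4] = 0.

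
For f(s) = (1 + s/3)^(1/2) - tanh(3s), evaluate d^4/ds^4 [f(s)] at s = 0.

Expand each term separately and add.
The coefficient of s^4 in the expansion is -5/10368, so f^(4)(0) = 4! * (-5/10368) = -5/432.

-5/432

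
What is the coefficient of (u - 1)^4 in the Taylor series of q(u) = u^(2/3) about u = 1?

-7/243

[(u - 1)^0] = 1;  [(u - 1)^1] = 2/3;  [(u - 1)^2] = -1/9;  [(u - 1)^3] = 4/81;  [(u - 1)^4] = -7/243.
So c_4 = q^(4)(1)/4! = -7/243.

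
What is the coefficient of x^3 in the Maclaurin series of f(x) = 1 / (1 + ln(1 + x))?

Use the geometric series for the reciprocal, then substitute.

-7/3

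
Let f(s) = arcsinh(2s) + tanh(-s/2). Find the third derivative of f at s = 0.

-31/4

Expand each term separately and add.
From the series, [s^3] f = -31/24; multiply by 3! = 6 to get -31/4.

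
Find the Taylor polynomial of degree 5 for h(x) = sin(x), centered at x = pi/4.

sqrt(2)*(x - pi/4)^5/240 + sqrt(2)*(x - pi/4)^4/48 - sqrt(2)*(x - pi/4)^3/12 - sqrt(2)*(x - pi/4)^2/4 + sqrt(2)*(x - pi/4)/2 + sqrt(2)/2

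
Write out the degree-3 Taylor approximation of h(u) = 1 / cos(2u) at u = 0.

Invert the denominator's series and multiply.

2*u^2 + 1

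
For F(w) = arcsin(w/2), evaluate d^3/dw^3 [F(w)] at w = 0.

1/8

From the series, [w^3] F = 1/48; multiply by 3! = 6 to get 1/8.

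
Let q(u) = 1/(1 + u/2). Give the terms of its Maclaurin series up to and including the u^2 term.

u^2/4 - u/2 + 1

Differentiate repeatedly and evaluate at the center.
[u^0] = 1;  [u^1] = -1/2;  [u^2] = 1/4.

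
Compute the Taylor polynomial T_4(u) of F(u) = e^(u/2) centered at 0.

u^4/384 + u^3/48 + u^2/8 + u/2 + 1

Apply the Taylor formula c_k = f^(k)(a)/k!.
F(0) = 1
F′(0) = 1/2
F′′(0) = 1/4
F′′′(0) = 1/8
F^(4)(0) = 1/16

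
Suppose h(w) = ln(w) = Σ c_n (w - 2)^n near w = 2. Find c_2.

h(2) = ln(2)
h′(2) = 1/2
h′′(2) = -1/4
The Taylor polynomial is Σ h^(k)(2)/k! · (w - 2)^k.

-1/8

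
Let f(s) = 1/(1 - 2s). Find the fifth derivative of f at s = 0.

3840

Apply the Taylor formula c_k = f^(k)(a)/k!.
The coefficient of s^5 in the expansion is 32, so f^(5)(0) = 5! * (32) = 3840.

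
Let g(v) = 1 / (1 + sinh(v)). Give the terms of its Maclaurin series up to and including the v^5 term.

Use the geometric series for the reciprocal, then substitute.
[v^0] = 1;  [v^1] = -1;  [v^2] = 1;  [v^3] = -7/6;  [v^4] = 4/3;  [v^5] = -181/120.

-181*v^5/120 + 4*v^4/3 - 7*v^3/6 + v^2 - v + 1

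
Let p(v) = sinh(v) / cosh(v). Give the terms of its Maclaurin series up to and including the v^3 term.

Invert the denominator's series and multiply.
p(0) = 0
p′(0) = 1
p′′(0) = 0
p′′′(0) = -2
The Taylor polynomial is Σ p^(k)(0)/k! · v^k.

-v^3/3 + v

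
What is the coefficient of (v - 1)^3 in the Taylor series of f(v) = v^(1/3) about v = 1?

f(1) = 1
f′(1) = 1/3
f′′(1) = -2/9
f′′′(1) = 10/27
So c_3 = f′′′(1)/3! = 5/81.

5/81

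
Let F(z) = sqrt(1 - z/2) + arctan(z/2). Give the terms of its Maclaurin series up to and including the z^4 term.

-5*z^4/2048 - 19*z^3/384 - z^2/32 + z/4 + 1

Expand each term separately and add.
F(0) = 1
F′(0) = 1/4
F′′(0) = -1/16
F′′′(0) = -19/64
F^(4)(0) = -15/256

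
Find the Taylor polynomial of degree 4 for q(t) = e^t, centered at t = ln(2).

(t - ln(2))^4/12 + (t - ln(2))^3/3 + (t - ln(2))^2 + 2*(t - ln(2)) + 2

q(ln(2)) = 2
q′(ln(2)) = 2
q′′(ln(2)) = 2
q′′′(ln(2)) = 2
q^(4)(ln(2)) = 2
The Taylor polynomial is Σ q^(k)(ln(2))/k! · (t - ln(2))^k.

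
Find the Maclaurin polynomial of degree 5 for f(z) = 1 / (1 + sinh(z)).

Write 1/(1+u) = 1 - u + u^2 - u^3 + ... and substitute the series for u.
[z^0] = 1;  [z^1] = -1;  [z^2] = 1;  [z^3] = -7/6;  [z^4] = 4/3;  [z^5] = -181/120.

-181*z^5/120 + 4*z^4/3 - 7*z^3/6 + z^2 - z + 1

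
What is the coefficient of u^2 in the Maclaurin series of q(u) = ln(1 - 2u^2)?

-2

q(0) = 0
q′(0) = 0
q′′(0) = -4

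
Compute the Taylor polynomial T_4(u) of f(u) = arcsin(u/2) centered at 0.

u^3/48 + u/2

f(0) = 0
f′(0) = 1/2
f′′(0) = 0
f′′′(0) = 1/8
f^(4)(0) = 0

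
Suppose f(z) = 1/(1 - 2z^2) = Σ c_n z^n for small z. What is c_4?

4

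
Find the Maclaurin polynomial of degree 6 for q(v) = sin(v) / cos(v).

2*v^5/15 + v^3/3 + v

Write the quotient as an unknown series and match coefficients against numerator = denominator · series.
[v^0] = 0;  [v^1] = 1;  [v^2] = 0;  [v^3] = 1/3;  [v^4] = 0;  [v^5] = 2/15;  [v^6] = 0.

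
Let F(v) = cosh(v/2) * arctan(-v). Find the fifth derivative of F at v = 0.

-309/16

Write out both Maclaurin series and multiply, keeping only the needed powers.
The coefficient of v^5 in the expansion is -103/640, so F^(5)(0) = 5! * (-103/640) = -309/16.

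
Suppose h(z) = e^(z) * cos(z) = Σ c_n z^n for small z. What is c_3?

Write out both Maclaurin series and multiply, keeping only the needed powers.
h(0) = 1
h′(0) = 1
h′′(0) = 0
h′′′(0) = -2
So c_3 = h′′′(0)/3! = -1/3.

-1/3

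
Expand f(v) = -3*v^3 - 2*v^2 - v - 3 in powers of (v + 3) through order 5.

-3*(v + 3)^3 + 25*(v + 3)^2 - 70*(v + 3) + 63

Differentiate repeatedly and evaluate at the center.
f(-3) = 63
f′(-3) = -70
f′′(-3) = 50
f′′′(-3) = -18
f^(4)(-3) = 0
f^(5)(-3) = 0
Dividing each by k! gives the coefficients c_0, ..., c_5.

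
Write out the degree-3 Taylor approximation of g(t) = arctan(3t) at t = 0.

-9*t^3 + 3*t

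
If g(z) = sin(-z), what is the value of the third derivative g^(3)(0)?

The coefficient of z^3 in the expansion is 1/6, so g′′′(0) = 3! * (1/6) = 1.

1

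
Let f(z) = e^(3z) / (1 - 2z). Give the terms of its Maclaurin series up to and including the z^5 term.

5711*z^5/40 + 563*z^4/8 + 67*z^3/2 + 29*z^2/2 + 5*z + 1

Expand each factor separately, then convolve coefficients.
f(0) = 1
f′(0) = 5
f′′(0) = 29
f′′′(0) = 201
f^(4)(0) = 1689
f^(5)(0) = 17133
Then c_k = f^(k)(0)/k! gives each Taylor coefficient.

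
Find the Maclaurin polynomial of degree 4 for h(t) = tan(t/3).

t^3/81 + t/3

[t^0] = 0;  [t^1] = 1/3;  [t^2] = 0;  [t^3] = 1/81;  [t^4] = 0.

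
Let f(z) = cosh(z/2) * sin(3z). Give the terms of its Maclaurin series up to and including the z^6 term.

Write out both Maclaurin series and multiply, keeping only the needed powers.
f(0) = 0
f′(0) = 3
f′′(0) = 0
f′′′(0) = -99/4
f^(4)(0) = 0
f^(5)(0) = 2823/16
f^(6)(0) = 0

941*z^5/640 - 33*z^3/8 + 3*z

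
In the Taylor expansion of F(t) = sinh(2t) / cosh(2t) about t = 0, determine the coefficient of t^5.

Write the quotient as an unknown series and match coefficients against numerator = denominator · series.

64/15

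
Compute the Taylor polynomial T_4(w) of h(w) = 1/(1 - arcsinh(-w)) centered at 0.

2*w^4/3 - 5*w^3/6 + w^2 - w + 1

Compose series: expand the inner function first, then feed it into the outer expansion.
h(0) = 1
h′(0) = -1
h′′(0) = 2
h′′′(0) = -5
h^(4)(0) = 16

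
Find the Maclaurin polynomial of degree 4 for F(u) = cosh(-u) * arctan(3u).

Multiply the two series term by term and collect like powers.

-15*u^3/2 + 3*u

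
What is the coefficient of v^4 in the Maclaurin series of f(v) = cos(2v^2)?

-2

f(0) = 1
f′(0) = 0
f′′(0) = 0
f′′′(0) = 0
f^(4)(0) = -48
The Taylor polynomial is Σ f^(k)(0)/k! · v^k.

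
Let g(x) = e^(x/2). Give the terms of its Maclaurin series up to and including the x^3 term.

Differentiate repeatedly and evaluate at the center.
[x^0] = 1;  [x^1] = 1/2;  [x^2] = 1/8;  [x^3] = 1/48.

x^3/48 + x^2/8 + x/2 + 1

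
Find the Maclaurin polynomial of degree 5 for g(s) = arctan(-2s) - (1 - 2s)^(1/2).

Expand each term separately and add.
g(0) = -1
g′(0) = -1
g′′(0) = 1
g′′′(0) = 19
g^(4)(0) = 15
g^(5)(0) = -663
The Taylor polynomial is Σ g^(k)(0)/k! · s^k.

-221*s^5/40 + 5*s^4/8 + 19*s^3/6 + s^2/2 - s - 1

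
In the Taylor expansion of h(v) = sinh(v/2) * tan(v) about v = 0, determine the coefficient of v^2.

1/2

Take the Cauchy product of the two expansions.
h(0) = 0
h′(0) = 0
h′′(0) = 1
Then c_k = h^(k)(0)/k! gives each Taylor coefficient.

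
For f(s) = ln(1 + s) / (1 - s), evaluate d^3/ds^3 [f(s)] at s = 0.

Expand 1/(denominator) as a geometric series and multiply by the numerator's series.
From the series, [s^3] f = 5/6; multiply by 3! = 6 to get 5.

5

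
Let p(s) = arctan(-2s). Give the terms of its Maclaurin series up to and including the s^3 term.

Differentiate repeatedly and evaluate at the center.

8*s^3/3 - 2*s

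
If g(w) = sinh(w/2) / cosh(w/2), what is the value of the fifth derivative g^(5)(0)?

1/2

Invert the denominator's series and multiply.
The coefficient of w^5 in the expansion is 1/240, so g^(5)(0) = 5! * (1/240) = 1/2.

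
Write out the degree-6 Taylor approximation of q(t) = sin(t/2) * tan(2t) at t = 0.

11971*t^6/5760 + 31*t^4/24 + t^2

Take the Cauchy product of the two expansions.
q(0) = 0
q′(0) = 0
q′′(0) = 2
q′′′(0) = 0
q^(4)(0) = 31
q^(5)(0) = 0
q^(6)(0) = 11971/8
Then c_k = q^(k)(0)/k! gives each Taylor coefficient.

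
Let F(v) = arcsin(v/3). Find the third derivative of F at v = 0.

Apply the Taylor formula c_k = f^(k)(a)/k!.
The coefficient of v^3 in the expansion is 1/162, so F′′′(0) = 3! * (1/162) = 1/27.

1/27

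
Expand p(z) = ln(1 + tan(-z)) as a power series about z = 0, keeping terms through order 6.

-31*z^6/45 - 2*z^5/3 - 7*z^4/12 - 2*z^3/3 - z^2/2 - z

Substitute the inner expansion into the outer series and collect powers.
[z^0] = 0;  [z^1] = -1;  [z^2] = -1/2;  [z^3] = -2/3;  [z^4] = -7/12;  [z^5] = -2/3;  [z^6] = -31/45.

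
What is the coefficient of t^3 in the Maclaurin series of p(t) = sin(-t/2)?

1/48

Compute the successive derivatives at the expansion point and divide by k!.
[t^0] = 0;  [t^1] = -1/2;  [t^2] = 0;  [t^3] = 1/48.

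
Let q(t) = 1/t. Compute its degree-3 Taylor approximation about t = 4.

-(t - 4)^3/256 + (t - 4)^2/64 - (t - 4)/16 + 1/4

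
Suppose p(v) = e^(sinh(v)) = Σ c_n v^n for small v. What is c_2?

Substitute the inner expansion into the outer series and collect powers.
So c_2 = p′′(0)/2! = 1/2.

1/2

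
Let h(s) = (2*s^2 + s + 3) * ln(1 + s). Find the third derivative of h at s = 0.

Distribute the polynomial across the series and collect like powers.
The coefficient of s^3 in the expansion is 5/2, so h′′′(0) = 3! * (5/2) = 15.

15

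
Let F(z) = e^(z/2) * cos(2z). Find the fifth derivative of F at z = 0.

1121/32

Expand each factor separately, then convolve coefficients.
The coefficient of z^5 in the expansion is 1121/3840, so F^(5)(0) = 5! * (1121/3840) = 1121/32.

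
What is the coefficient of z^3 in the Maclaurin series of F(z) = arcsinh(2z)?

Compute the successive derivatives at the expansion point and divide by k!.
F(0) = 0
F′(0) = 2
F′′(0) = 0
F′′′(0) = -8

-4/3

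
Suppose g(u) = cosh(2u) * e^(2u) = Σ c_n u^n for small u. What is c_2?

4

Expand each factor separately, then convolve coefficients.
g(0) = 1
g′(0) = 2
g′′(0) = 8
The Taylor polynomial is Σ g^(k)(0)/k! · u^k.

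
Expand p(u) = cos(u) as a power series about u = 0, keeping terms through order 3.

1 - u^2/2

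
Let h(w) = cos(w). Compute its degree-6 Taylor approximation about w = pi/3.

h(pi/3) = 1/2
h′(pi/3) = -sqrt(3)/2
h′′(pi/3) = -1/2
h′′′(pi/3) = sqrt(3)/2
h^(4)(pi/3) = 1/2
h^(5)(pi/3) = -sqrt(3)/2
h^(6)(pi/3) = -1/2
Dividing each by k! gives the coefficients c_0, ..., c_6.

-(w - pi/3)^6/1440 - sqrt(3)*(w - pi/3)^5/240 + (w - pi/3)^4/48 + sqrt(3)*(w - pi/3)^3/12 - (w - pi/3)^2/4 - sqrt(3)*(w - pi/3)/2 + 1/2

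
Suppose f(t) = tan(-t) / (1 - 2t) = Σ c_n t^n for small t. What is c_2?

Write out both Maclaurin series and multiply, keeping only the needed powers.
f(0) = 0
f′(0) = -1
f′′(0) = -4
So c_2 = f′′(0)/2! = -2.

-2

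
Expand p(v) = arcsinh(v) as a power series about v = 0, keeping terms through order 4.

Use the known series and substitute for the argument.
p(0) = 0
p′(0) = 1
p′′(0) = 0
p′′′(0) = -1
p^(4)(0) = 0
Dividing each by k! gives the coefficients c_0, ..., c_4.

-v^3/6 + v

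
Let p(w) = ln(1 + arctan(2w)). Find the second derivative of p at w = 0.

Substitute the inner expansion into the outer series and collect powers.
The coefficient of w^2 in the expansion is -2, so p′′(0) = 2! * (-2) = -4.

-4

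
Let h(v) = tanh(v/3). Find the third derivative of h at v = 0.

-2/27

The coefficient of v^3 in the expansion is -1/81, so h′′′(0) = 3! * (-1/81) = -2/27.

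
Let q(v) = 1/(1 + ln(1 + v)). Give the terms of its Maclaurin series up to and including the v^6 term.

Let u equal the inner series; expand the outer function in u and truncate.
[v^0] = 1;  [v^1] = -1;  [v^2] = 3/2;  [v^3] = -7/3;  [v^4] = 11/3;  [v^5] = -347/60;  [v^6] = 3289/360.

3289*v^6/360 - 347*v^5/60 + 11*v^4/3 - 7*v^3/3 + 3*v^2/2 - v + 1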